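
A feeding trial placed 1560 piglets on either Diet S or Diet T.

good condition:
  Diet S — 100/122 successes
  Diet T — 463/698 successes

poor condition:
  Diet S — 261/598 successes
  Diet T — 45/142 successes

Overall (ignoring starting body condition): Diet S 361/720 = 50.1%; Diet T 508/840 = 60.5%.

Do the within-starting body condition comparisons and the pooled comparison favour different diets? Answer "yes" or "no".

yes

Within each starting body condition level (good condition 82.0% vs 66.3%; poor condition 43.6% vs 31.7%), Diet S has the higher rate every time. Pooled: 50.1% vs 60.5% — Diet T has the higher rate overall. The two comparisons disagree.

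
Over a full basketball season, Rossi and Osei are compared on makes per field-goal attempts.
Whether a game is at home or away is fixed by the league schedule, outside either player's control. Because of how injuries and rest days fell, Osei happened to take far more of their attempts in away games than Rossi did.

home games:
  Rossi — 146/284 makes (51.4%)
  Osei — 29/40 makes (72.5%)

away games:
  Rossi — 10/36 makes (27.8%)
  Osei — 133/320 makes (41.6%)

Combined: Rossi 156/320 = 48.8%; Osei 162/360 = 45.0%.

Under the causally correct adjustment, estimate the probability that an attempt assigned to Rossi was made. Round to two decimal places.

0.39

The imbalance in game venue arose from how field-goal attempts were allocated, not from anything the player did; and game venue independently affects the outcome. The pooled gap is confounded — condition on game venue.
Standardising Rossi to the population game venue mix: 0.476·146/284 + 0.524·10/36 = 0.390.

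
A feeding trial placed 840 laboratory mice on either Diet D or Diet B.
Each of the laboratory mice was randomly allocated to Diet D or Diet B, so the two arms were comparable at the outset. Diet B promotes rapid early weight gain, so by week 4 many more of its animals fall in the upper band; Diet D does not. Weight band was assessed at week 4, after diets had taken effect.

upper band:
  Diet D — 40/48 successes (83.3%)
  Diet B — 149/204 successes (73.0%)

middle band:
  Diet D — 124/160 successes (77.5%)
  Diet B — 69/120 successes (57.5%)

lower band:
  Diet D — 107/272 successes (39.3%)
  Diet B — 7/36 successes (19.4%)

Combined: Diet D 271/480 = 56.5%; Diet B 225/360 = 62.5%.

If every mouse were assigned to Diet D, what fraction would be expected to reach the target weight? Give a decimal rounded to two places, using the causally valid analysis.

0.56

Week-4 weight band is recorded after the diet and is itself shifted by it — it sits on the causal path from diet to outcome. Conditioning on a mediator would strip out part of the effect we want; the pooled comparison gives the total causal effect.
So P(outcome | do(Diet D)) is just the pooled rate for Diet D: 271/480 = 0.565.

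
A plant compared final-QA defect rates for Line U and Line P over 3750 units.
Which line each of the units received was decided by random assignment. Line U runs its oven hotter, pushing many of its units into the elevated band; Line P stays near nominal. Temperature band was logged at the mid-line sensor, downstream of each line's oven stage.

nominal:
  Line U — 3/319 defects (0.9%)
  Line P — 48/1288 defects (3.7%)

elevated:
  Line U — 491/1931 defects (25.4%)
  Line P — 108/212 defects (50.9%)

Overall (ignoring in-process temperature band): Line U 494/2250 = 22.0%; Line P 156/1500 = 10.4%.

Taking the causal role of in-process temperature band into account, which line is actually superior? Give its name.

In-process temperature band is recorded after the line and is itself shifted by it — it sits on the causal path from line to outcome. Conditioning on a mediator would strip out part of the effect we want; the pooled comparison gives the total causal effect.
Pooled: Line U 22.0% vs Line P 10.4%; Line P is lower overall.

Line P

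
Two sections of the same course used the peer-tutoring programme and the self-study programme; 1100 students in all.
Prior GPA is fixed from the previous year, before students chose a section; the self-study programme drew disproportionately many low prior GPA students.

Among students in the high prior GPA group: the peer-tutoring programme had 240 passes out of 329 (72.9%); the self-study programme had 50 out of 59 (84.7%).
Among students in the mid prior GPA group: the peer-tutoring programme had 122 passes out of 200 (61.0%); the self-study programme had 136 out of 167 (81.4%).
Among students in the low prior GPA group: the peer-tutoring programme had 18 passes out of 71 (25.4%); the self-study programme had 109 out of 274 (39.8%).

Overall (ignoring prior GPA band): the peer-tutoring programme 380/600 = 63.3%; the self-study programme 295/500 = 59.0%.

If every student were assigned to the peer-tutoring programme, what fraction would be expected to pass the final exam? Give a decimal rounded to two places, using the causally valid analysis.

0.54

The imbalance in prior GPA band arose from how students were allocated, not from anything the teaching method did; and prior GPA band independently affects the outcome. The pooled gap is confounded — condition on prior GPA band.
Standardising the peer-tutoring programme to the population prior GPA band mix: 0.353·240/329 + 0.334·122/200 + 0.314·18/71 = 0.540.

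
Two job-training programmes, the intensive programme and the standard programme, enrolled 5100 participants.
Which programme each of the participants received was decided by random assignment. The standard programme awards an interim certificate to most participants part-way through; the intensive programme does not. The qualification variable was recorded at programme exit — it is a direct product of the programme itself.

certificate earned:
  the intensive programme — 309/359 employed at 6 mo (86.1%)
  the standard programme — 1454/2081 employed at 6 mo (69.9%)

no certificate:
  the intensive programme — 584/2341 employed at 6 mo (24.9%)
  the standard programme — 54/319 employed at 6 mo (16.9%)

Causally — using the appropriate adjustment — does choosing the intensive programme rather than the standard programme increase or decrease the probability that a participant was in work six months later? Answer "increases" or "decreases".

Qualification attained during the programme here is a post-treatment variable shaped by the programme; conditioning on it would introduce bias rather than remove it. The overall comparison is the causal one.
Pooled: the intensive programme 33.1% vs the standard programme 62.8%; the standard programme is higher overall.

decreases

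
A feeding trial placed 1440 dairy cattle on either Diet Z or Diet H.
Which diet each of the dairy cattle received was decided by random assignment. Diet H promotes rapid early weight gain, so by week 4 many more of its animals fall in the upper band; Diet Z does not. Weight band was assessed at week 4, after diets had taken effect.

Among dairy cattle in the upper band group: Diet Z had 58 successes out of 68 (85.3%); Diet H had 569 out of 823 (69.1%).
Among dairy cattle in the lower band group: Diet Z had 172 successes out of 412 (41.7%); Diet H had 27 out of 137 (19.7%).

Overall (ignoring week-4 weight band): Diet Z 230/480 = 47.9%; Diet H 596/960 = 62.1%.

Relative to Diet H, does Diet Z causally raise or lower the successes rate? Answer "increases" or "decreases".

decreases

Week-4 weight band here is a post-treatment variable shaped by the diet; conditioning on it would introduce bias rather than remove it. The overall comparison is the causal one.
Pooled: Diet Z 47.9% vs Diet H 62.1%; Diet H is higher overall.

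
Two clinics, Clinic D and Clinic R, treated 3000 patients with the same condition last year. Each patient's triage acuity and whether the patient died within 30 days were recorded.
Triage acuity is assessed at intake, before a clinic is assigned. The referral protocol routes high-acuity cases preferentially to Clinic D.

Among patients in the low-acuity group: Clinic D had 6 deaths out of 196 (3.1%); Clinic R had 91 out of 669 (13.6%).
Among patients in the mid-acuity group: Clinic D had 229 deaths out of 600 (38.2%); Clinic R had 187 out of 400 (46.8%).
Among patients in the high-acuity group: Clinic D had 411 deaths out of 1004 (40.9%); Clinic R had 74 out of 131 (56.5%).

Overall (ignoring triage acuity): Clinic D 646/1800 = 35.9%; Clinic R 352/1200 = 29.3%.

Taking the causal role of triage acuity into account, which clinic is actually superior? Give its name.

Triage acuity is set before the clinic has any effect — it is not caused by the clinic — and it independently drives the outcome. That makes it a confounder, so the causal comparison is within triage acuity levels.
Within each level — low-acuity: 3.1% vs 13.6%; mid-acuity: 38.2% vs 46.8%; high-acuity: 40.9% vs 56.5% — Clinic D is lower every time.

Clinic D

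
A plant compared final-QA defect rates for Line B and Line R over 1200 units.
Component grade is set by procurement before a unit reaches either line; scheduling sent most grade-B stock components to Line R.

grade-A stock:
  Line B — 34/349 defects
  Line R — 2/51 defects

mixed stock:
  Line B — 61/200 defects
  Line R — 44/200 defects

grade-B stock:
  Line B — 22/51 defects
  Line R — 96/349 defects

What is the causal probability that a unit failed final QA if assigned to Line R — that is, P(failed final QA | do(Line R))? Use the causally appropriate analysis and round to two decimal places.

The component grade-specific comparison favours Line R throughout, but the pooled figures favour Line B. The question is whether to condition on component grade.
Component grade satisfies the back-door criterion: it is not a descendant of the line, and it blocks the spurious path from line to outcome. Adjusting for it (i.e., using the within-component grade rates) gives the causal effect.
Standardising Line R to the population component grade mix: 0.333·2/51 + 0.333·44/200 + 0.333·96/349 = 0.178.

0.18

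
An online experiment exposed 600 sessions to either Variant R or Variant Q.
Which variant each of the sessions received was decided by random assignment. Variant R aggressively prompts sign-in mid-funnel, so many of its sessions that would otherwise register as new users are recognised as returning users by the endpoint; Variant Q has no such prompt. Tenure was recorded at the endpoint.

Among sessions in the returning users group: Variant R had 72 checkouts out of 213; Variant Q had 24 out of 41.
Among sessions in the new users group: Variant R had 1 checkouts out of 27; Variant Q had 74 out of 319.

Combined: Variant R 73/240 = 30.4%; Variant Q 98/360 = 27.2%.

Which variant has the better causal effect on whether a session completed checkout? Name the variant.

Within every user tenure level Variant Q has the higher rate, yet pooled Variant R does — Simpson's reversal.
The distribution of user tenure is itself part of what the variant does — it is an intermediate outcome. Holding it fixed would remove that part of the effect; the total effect is the pooled difference.
Pooled: Variant R 30.4% vs Variant Q 27.2%; Variant R is higher overall.

Variant R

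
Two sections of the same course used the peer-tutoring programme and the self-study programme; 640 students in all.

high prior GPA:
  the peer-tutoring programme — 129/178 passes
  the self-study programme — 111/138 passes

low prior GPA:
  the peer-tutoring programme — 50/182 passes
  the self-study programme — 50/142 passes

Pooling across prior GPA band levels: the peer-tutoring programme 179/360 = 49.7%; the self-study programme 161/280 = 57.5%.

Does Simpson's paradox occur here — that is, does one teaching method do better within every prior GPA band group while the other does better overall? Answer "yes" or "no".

Within each prior GPA band level (high prior GPA 72.5% vs 80.4%; low prior GPA 27.5% vs 35.2%), the self-study programme has the higher rate every time. Pooled: 49.7% vs 57.5% — the self-study programme has the higher rate overall. They agree.

no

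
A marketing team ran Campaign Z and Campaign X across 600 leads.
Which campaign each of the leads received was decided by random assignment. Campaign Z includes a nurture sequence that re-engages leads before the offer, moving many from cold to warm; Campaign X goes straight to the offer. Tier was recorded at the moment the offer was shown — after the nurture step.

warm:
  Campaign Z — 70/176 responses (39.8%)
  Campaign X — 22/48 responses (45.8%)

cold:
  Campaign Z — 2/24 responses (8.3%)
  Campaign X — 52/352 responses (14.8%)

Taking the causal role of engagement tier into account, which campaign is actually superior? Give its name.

Campaign Z

Campaign X is higher inside every engagement tier stratum but Campaign Z is higher in aggregate. Whether to stratify depends on how engagement tier relates to the campaign.
Engagement tier here is a post-treatment variable shaped by the campaign; conditioning on it would introduce bias rather than remove it. The overall comparison is the causal one.
Pooled: Campaign Z 36.0% vs Campaign X 18.5%; Campaign Z is higher overall.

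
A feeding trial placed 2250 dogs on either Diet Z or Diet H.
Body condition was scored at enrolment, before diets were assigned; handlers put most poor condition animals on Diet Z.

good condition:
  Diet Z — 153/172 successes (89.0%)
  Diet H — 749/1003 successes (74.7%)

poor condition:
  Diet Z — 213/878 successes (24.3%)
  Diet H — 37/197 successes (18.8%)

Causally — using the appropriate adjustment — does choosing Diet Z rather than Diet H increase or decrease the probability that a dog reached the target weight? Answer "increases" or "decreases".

Since starting body condition is a pre-existing factor (not a product of the diet) and it affects the outcome on its own, it is a confounder. The stratified rates, not the pooled rate, identify the causal effect.
Within each level — good condition: 89.0% vs 74.7%; poor condition: 24.3% vs 18.8% — Diet Z is higher every time.

increases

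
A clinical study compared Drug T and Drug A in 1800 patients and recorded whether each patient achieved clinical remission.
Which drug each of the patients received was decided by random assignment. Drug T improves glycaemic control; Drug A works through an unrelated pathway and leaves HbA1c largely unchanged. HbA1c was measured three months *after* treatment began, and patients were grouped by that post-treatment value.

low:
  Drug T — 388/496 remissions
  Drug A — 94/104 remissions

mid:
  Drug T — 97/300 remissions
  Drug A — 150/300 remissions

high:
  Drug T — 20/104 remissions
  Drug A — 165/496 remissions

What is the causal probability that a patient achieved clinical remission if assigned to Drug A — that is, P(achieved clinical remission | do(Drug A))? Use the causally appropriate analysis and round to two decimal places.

0.45

HbA1c is downstream of the drug. One should not condition on a consequence of treatment, so the overall rates are the right comparison.
So P(outcome | do(Drug A)) is just the pooled rate for Drug A: 409/900 = 0.454.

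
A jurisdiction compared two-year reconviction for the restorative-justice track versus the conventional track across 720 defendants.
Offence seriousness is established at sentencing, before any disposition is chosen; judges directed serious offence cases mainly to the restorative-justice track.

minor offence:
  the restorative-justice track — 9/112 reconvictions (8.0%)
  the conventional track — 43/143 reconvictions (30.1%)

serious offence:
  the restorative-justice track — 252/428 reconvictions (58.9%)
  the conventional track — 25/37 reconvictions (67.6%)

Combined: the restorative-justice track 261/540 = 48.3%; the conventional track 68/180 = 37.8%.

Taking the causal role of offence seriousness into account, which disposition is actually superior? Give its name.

Nothing the disposition does changes offence seriousness; the imbalance is an allocation artefact. With offence seriousness also predicting the outcome, the pooled figure is confounded, and the within-stratum comparison is the causal one.
Within each level — minor offence: 8.0% vs 30.1%; serious offence: 58.9% vs 67.6% — the restorative-justice track is lower every time.

the restorative-justice track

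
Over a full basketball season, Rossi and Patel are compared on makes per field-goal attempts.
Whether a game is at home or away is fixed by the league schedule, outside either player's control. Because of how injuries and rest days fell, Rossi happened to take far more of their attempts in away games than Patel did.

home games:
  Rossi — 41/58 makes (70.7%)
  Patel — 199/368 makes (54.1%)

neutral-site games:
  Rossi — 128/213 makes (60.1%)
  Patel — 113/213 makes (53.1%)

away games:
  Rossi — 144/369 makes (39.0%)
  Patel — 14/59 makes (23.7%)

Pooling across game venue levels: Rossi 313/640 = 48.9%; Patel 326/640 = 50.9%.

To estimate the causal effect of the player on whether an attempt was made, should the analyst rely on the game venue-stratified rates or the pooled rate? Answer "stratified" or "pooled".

stratified

The game venue-specific comparison favours Rossi throughout, but the pooled figures favour Patel. The question is whether to condition on game venue.
The imbalance in game venue arose from how field-goal attempts were allocated, not from anything the player did; and game venue independently affects the outcome. The pooled gap is confounded — condition on game venue.
Within each level — home games: 70.7% vs 54.1%; neutral-site games: 60.1% vs 53.1%; away games: 39.0% vs 23.7% — Rossi is higher every time.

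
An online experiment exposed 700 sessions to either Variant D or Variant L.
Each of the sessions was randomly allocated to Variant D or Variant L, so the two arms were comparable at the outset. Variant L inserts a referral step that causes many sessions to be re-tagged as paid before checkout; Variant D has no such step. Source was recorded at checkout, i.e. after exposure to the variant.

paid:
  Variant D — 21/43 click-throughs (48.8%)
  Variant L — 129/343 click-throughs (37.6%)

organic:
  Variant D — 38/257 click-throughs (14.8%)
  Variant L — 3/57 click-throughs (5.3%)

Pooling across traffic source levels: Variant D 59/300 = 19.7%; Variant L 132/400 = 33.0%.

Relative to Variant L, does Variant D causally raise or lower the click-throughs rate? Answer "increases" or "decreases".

Traffic source here is a post-treatment variable shaped by the variant; conditioning on it would introduce bias rather than remove it. The overall comparison is the causal one.
Pooled: Variant D 19.7% vs Variant L 33.0%; Variant L is higher overall.

decreases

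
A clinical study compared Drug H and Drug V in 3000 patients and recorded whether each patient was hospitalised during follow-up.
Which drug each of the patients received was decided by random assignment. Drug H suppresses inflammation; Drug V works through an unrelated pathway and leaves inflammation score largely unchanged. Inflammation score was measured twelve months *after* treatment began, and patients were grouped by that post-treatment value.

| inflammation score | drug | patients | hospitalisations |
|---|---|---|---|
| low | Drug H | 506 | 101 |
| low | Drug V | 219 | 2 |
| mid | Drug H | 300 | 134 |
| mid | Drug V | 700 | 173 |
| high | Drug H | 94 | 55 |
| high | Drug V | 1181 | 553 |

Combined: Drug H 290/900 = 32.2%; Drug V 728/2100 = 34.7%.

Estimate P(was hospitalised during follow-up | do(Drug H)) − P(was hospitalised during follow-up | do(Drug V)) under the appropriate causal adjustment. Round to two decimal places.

Inflammation score is recorded after the drug and is itself shifted by it — it sits on the causal path from drug to outcome. Conditioning on a mediator would strip out part of the effect we want; the pooled comparison gives the total causal effect.
The causal difference is the pooled difference: 0.322 − 0.347 = -0.024.

-0.02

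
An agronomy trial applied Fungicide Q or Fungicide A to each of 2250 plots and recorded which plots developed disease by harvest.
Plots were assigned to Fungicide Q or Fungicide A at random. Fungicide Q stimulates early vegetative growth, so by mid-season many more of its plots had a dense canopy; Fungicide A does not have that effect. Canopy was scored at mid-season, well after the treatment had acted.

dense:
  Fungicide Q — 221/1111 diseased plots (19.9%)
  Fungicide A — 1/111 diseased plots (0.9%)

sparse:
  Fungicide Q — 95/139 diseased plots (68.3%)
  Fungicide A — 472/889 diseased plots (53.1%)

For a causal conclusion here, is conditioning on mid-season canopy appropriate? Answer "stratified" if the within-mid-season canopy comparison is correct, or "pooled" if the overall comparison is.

pooled

Mid-season canopy is recorded after the fungicide and is itself shifted by it — it sits on the causal path from fungicide to outcome. Conditioning on a mediator would strip out part of the effect we want; the pooled comparison gives the total causal effect.
Pooled: Fungicide Q 25.3% vs Fungicide A 47.3%; Fungicide Q is lower overall.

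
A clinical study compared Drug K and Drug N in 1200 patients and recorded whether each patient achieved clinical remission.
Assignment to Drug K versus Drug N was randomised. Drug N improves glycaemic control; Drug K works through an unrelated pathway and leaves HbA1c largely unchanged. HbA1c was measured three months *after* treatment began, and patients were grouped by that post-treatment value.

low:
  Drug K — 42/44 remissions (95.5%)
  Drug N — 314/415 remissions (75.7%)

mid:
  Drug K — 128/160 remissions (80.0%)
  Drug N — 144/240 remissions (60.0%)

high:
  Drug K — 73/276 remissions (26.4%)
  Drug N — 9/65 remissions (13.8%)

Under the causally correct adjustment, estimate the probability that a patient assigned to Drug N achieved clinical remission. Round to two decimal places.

HbA1c is downstream of the drug. One should not condition on a consequence of treatment, so the overall rates are the right comparison.
So P(outcome | do(Drug N)) is just the pooled rate for Drug N: 467/720 = 0.649.

0.65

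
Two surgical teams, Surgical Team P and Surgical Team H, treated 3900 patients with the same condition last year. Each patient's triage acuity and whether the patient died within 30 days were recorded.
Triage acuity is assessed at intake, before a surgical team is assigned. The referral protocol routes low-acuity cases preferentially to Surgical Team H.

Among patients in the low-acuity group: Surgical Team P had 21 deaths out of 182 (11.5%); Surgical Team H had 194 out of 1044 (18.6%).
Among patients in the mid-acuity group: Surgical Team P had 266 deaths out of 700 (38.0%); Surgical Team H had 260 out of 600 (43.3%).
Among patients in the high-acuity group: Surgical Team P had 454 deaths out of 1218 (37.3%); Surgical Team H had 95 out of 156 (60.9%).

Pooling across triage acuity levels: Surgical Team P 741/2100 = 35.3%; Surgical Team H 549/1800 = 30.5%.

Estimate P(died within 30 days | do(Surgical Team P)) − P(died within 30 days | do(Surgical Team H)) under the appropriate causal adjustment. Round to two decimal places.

Surgical Team P is lower inside every triage acuity stratum but Surgical Team H is lower in aggregate. Whether to stratify depends on how triage acuity relates to the surgical team.
Nothing the surgical team does changes triage acuity; the imbalance is an allocation artefact. With triage acuity also predicting the outcome, the pooled figure is confounded, and the within-stratum comparison is the causal one.
Adjusting over the population distribution of triage acuity: 0.314·(0.115−0.186) + 0.333·(0.380−0.433) + 0.352·(0.373−0.609) = -0.123.

-0.12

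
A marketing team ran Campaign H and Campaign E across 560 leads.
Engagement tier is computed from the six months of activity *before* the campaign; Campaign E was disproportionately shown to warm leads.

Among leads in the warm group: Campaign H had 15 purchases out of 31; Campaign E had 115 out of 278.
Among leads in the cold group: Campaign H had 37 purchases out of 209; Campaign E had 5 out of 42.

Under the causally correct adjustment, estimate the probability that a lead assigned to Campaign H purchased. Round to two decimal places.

Engagement tier is set before the campaign has any effect — it is not caused by the campaign — and it independently drives the outcome. That makes it a confounder, so the causal comparison is within engagement tier levels.
Standardising Campaign H to the population engagement tier mix: 0.552·15/31 + 0.448·37/209 = 0.346.

0.35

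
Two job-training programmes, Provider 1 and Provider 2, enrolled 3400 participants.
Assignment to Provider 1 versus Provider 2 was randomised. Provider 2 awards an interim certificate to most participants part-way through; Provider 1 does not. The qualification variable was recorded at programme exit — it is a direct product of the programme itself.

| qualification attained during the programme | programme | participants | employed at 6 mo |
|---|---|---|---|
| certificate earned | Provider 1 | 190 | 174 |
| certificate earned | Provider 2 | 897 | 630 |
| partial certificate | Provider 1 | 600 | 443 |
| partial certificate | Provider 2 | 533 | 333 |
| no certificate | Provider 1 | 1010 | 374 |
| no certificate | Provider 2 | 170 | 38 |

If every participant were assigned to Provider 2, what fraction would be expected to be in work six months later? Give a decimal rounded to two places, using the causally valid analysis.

0.63

Within every qualification attained during the programme level Provider 1 has the higher rate, yet pooled Provider 2 does — Simpson's reversal.
Qualification attained during the programme here is a post-treatment variable shaped by the programme; conditioning on it would introduce bias rather than remove it. The overall comparison is the causal one.
So P(outcome | do(Provider 2)) is just the pooled rate for Provider 2: 1001/1600 = 0.626.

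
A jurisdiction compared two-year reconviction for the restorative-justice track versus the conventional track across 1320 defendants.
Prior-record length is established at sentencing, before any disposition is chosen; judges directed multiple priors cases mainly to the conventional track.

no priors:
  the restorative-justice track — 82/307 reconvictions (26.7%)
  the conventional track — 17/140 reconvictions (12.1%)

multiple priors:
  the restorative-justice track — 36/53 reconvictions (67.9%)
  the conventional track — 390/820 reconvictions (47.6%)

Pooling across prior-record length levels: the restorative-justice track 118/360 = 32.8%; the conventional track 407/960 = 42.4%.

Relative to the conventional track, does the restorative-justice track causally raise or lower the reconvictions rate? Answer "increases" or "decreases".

Nothing the disposition does changes prior-record length; the imbalance is an allocation artefact. With prior-record length also predicting the outcome, the pooled figure is confounded, and the within-stratum comparison is the causal one.
Within each level — no priors: 26.7% vs 12.1%; multiple priors: 67.9% vs 47.6% — the conventional track is lower every time.

increases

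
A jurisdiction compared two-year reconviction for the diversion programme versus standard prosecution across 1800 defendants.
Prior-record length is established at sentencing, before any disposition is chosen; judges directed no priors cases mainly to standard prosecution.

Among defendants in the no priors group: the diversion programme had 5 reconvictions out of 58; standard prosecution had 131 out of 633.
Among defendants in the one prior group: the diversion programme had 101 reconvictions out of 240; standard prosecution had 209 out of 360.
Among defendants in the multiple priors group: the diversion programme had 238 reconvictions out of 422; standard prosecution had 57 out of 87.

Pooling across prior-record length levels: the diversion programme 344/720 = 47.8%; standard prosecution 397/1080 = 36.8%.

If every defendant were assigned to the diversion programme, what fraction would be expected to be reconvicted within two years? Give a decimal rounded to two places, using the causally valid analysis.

The stratified and pooled comparisons disagree (the diversion programme wins within each prior-record length; standard prosecution wins overall), so the answer turns on the causal role of prior-record length.
The imbalance in prior-record length arose from how defendants were allocated, not from anything the disposition did; and prior-record length independently affects the outcome. The pooled gap is confounded — condition on prior-record length.
Standardising the diversion programme to the population prior-record length mix: 0.384·5/58 + 0.333·101/240 + 0.283·238/422 = 0.333.

0.33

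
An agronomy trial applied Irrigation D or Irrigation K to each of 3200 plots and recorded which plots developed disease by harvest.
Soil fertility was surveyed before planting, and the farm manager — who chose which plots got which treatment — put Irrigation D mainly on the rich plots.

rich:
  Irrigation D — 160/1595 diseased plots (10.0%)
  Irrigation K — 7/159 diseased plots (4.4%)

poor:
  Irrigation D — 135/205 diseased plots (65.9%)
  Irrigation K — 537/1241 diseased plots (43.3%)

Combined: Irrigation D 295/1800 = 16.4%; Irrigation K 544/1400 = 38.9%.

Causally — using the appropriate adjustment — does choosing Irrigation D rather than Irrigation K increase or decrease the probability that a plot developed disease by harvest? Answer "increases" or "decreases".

The stratified and pooled comparisons disagree (Irrigation K wins within each soil fertility; Irrigation D wins overall), so the answer turns on the causal role of soil fertility.
Soil fertility differs across irrigations for reasons unrelated to any effect of the irrigation itself, and it separately predicts the outcome — a classic confounder. We must compare within soil fertility levels.
Within each level — rich: 10.0% vs 4.4%; poor: 65.9% vs 43.3% — Irrigation K is lower every time.

increases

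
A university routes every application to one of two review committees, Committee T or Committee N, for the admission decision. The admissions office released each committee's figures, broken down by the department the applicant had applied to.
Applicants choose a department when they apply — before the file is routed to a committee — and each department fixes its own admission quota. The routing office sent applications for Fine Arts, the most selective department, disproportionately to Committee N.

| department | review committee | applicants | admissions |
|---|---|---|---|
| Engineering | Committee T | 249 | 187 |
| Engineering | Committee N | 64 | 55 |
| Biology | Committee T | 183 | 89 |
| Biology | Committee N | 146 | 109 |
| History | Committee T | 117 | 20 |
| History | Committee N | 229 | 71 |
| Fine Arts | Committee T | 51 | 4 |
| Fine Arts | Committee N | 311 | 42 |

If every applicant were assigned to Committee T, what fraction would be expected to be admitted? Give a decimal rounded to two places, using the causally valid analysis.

Since department is a pre-existing factor (not a product of the review committee) and it affects the outcome on its own, it is a confounder. The stratified rates, not the pooled rate, identify the causal effect.
Standardising Committee T to the population department mix: 0.232·187/249 + 0.244·89/183 + 0.256·20/117 + 0.268·4/51 = 0.357.

0.36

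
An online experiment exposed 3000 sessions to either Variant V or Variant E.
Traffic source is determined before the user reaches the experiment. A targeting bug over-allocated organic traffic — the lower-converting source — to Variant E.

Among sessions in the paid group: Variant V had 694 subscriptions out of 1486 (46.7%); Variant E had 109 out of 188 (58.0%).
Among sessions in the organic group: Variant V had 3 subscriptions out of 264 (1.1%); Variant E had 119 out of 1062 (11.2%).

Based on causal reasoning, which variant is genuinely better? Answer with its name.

Variant E

Traffic source differs across variants for reasons unrelated to any effect of the variant itself, and it separately predicts the outcome — a classic confounder. We must compare within traffic source levels.
Within each level — paid: 46.7% vs 58.0%; organic: 1.1% vs 11.2% — Variant E is higher every time.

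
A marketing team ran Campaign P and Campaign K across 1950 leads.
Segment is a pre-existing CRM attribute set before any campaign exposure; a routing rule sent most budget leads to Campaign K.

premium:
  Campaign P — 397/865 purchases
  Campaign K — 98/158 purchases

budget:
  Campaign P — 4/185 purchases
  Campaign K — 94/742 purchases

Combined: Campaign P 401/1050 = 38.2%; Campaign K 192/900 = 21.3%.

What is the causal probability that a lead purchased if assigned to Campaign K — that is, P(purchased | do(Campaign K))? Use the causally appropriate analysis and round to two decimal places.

0.39

The stratified and pooled comparisons disagree (Campaign K wins within each customer segment; Campaign P wins overall), so the answer turns on the causal role of customer segment.
Since customer segment is a pre-existing factor (not a product of the campaign) and it affects the outcome on its own, it is a confounder. The stratified rates, not the pooled rate, identify the causal effect.
Standardising Campaign K to the population customer segment mix: 0.525·98/158 + 0.475·94/742 = 0.386.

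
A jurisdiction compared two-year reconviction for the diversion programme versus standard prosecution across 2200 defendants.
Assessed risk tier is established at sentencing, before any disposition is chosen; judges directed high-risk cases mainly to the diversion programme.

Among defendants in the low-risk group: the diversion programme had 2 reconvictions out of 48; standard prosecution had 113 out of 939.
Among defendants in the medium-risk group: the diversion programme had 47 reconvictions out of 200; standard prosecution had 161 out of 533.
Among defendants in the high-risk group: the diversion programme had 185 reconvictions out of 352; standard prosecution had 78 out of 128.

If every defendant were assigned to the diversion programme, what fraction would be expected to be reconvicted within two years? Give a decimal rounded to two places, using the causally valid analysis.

0.21

The stratified and pooled comparisons disagree (the diversion programme wins within each assessed risk tier; standard prosecution wins overall), so the answer turns on the causal role of assessed risk tier.
Since assessed risk tier is a pre-existing factor (not a product of the disposition) and it affects the outcome on its own, it is a confounder. The stratified rates, not the pooled rate, identify the causal effect.
Standardising the diversion programme to the population assessed risk tier mix: 0.449·2/48 + 0.333·47/200 + 0.218·185/352 = 0.212.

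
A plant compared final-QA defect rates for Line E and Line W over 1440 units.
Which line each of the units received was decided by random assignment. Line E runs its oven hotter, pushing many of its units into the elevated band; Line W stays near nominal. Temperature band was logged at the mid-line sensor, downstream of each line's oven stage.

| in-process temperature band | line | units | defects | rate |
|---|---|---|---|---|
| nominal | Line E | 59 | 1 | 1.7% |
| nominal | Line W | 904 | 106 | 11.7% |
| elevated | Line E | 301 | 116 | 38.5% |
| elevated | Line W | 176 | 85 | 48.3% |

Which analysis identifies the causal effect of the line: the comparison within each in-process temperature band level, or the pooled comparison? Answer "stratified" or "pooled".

pooled

In-process temperature band here is a post-treatment variable shaped by the line; conditioning on it would introduce bias rather than remove it. The overall comparison is the causal one.
Pooled: Line E 32.5% vs Line W 17.7%; Line W is lower overall.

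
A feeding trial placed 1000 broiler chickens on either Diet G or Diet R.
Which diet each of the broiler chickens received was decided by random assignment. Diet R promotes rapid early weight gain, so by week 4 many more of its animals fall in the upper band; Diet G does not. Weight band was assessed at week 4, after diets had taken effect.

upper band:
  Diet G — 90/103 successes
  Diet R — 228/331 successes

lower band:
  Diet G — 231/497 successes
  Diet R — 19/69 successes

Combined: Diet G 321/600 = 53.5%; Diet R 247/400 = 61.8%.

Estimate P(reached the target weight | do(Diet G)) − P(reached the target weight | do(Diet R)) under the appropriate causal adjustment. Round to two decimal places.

The week-4 weight band-specific comparison favours Diet G throughout, but the pooled figures favour Diet R. The question is whether to condition on week-4 weight band.
The distribution of week-4 weight band is itself part of what the diet does — it is an intermediate outcome. Holding it fixed would remove that part of the effect; the total effect is the pooled difference.
The causal difference is the pooled difference: 0.535 − 0.618 = -0.083.

-0.08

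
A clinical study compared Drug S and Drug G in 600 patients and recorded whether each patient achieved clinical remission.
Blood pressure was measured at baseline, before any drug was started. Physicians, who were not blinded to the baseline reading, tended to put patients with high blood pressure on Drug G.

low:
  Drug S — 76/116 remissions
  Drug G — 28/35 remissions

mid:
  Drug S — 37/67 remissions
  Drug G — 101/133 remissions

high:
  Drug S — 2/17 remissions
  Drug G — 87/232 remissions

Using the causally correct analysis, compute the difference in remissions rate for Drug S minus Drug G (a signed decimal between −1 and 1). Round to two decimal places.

Here blood pressure is a common cause — it drives both which drug a case falls under and the outcome. The crude comparison mixes populations; the stratum-specific rates are the causally relevant ones.
Adjusting over the population distribution of blood pressure: 0.252·(0.655−0.800) + 0.333·(0.552−0.759) + 0.415·(0.118−0.375) = -0.212.

-0.21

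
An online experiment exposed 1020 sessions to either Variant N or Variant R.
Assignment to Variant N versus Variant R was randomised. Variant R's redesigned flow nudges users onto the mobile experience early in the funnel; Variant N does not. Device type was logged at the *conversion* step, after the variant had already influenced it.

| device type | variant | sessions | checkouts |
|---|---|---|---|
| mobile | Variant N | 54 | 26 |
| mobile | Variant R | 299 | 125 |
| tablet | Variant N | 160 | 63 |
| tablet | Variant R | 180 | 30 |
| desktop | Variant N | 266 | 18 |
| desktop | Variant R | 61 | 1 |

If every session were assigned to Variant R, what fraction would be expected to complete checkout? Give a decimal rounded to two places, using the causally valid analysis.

0.29

Device type is recorded after the variant and is itself shifted by it — it sits on the causal path from variant to outcome. Conditioning on a mediator would strip out part of the effect we want; the pooled comparison gives the total causal effect.
So P(outcome | do(Variant R)) is just the pooled rate for Variant R: 156/540 = 0.289.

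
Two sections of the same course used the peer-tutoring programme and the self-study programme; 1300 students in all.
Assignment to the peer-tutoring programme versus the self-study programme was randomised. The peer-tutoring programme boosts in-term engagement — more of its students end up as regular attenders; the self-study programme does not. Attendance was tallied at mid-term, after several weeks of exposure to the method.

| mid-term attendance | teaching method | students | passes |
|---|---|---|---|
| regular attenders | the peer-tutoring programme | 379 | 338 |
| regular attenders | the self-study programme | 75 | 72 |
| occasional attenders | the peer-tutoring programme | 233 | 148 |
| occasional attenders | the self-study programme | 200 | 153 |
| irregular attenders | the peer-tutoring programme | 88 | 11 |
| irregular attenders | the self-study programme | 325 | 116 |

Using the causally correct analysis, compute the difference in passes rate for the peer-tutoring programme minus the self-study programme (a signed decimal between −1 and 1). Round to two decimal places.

+0.14

Mid-term attendance here is a post-treatment variable shaped by the teaching method; conditioning on it would introduce bias rather than remove it. The overall comparison is the causal one.
The causal difference is the pooled difference: 0.710 − 0.568 = +0.142.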